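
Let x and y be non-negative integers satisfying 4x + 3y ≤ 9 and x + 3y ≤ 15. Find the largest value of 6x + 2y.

The continuous relaxation peaks at (2.25, 0) with value 13.50; rounding to a feasible lattice point costs some objective.
(x,y)=(2,0): 4·2+3·0=8≤9, 1·2+3·0=2≤15, objective 12.
(x,y)=(1,1): 4·1+3·1=7≤9, 1·1+3·1=4≤15, objective 8.
(x,y)=(1,0): 4·1+3·0=4≤9, 1·1+3·0=1≤15, objective 6.
The best lattice point is (2,0), giving 12.

12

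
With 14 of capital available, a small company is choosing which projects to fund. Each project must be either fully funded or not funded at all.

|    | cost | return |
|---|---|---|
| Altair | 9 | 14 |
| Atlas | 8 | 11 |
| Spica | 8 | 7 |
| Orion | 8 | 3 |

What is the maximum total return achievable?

14

Allowing fractional choices, the relaxed optimum would be about 20.9, but projects are indivisible.
Altair: cost 9 ≤ 14, return 14.
Atlas: cost 8 ≤ 14, return 11.
Best is Altair with total return 14.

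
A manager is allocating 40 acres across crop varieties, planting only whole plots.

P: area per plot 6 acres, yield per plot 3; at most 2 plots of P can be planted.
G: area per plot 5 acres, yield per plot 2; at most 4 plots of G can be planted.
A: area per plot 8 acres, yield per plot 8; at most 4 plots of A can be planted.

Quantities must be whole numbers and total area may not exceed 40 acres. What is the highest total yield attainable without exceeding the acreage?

1×G and 4×A: area 37 ≤ 40, yield 1·2 + 4·8 = 34.
1×P and 4×A: area 38 ≤ 40, yield 1·3 + 4·8 = 35.
Best is 35.

35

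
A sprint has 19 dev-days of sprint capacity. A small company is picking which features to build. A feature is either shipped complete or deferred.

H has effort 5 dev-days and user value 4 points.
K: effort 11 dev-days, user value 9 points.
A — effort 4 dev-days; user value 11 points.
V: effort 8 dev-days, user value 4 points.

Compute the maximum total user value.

Allowing fractional choices, the relaxed optimum would be about 23.2, but features are indivisible.
K + A: effort 11 + 4 = 15 ≤ 19, user value 9 + 11 = 20.
H + A: effort 5 + 4 = 9 ≤ 19, user value 4 + 11 = 15.
H + A + V: effort 5 + 4 + 8 = 17 ≤ 19, user value 4 + 11 + 4 = 19.
Best is K and A with total user value 20.

20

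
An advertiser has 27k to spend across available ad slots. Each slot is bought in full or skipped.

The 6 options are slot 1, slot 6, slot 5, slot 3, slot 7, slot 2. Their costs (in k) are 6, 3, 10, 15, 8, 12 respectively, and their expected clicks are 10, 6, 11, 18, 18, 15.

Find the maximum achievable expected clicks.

slot 1 + slot 7 + slot 2: cost 6 + 8 + 12 = 26 ≤ 27, expected clicks 10 + 18 + 15 = 43.
slot 6 + slot 3 + slot 7: cost 3 + 15 + 8 = 26 ≤ 27, expected clicks 6 + 18 + 18 = 42.
slot 1 + slot 6 + slot 5 + slot 7: cost 6 + 3 + 10 + 8 = 27 ≤ 27, expected clicks 10 + 6 + 11 + 18 = 45.
Best is slot 1, slot 6, slot 5, and slot 7 with total expected clicks 45.

45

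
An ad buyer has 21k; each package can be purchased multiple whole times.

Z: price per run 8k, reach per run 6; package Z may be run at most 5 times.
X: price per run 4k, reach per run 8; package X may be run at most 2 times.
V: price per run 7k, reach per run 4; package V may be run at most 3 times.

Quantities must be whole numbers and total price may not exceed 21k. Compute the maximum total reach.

22

Take 1×Z and 2×X: price 16 ≤ 21, reach 1·6 + 2·8 = 22.
X has the best ratio (8/4) and is taken to its limit of 2; remaining capacity is filled optimally with the others.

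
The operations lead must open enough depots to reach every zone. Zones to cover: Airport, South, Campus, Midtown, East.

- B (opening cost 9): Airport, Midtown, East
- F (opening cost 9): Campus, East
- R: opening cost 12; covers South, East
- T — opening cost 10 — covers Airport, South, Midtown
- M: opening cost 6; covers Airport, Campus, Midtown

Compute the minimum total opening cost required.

Choose R and M: together they cover Airport, South, Campus, Midtown, East — every zone.
Total opening cost: 12 + 6 = 18.
No cover costs less than 18.

18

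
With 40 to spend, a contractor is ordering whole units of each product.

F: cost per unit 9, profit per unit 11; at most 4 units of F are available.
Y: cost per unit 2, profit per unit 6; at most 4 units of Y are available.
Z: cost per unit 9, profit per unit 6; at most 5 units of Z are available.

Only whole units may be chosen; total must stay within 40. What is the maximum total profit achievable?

57

Take 3×F and 4×Y: cost 35 ≤ 40, profit 3·11 + 4·6 = 57.
Y has the best ratio (6/2) and is taken to its limit of 4; remaining capacity is filled optimally with the others.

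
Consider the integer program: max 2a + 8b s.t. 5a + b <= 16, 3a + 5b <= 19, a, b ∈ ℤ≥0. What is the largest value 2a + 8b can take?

26

The continuous relaxation peaks at (0, 3.8) with value 30.40; rounding to a feasible lattice point costs some objective.
(a,b)=(1,3): 5·1+1·3=8≤16, 3·1+5·3=18≤19, objective 26.
(a,b)=(0,3): 5·0+1·3=3≤16, 3·0+5·3=15≤19, objective 24.
(a,b)=(2,2): 5·2+1·2=12≤16, 3·2+5·2=16≤19, objective 20.
(a,b)=(1,2): 5·1+1·2=7≤16, 3·1+5·2=13≤19, objective 18.
Maximum is 26 at (a,b)=(1,3).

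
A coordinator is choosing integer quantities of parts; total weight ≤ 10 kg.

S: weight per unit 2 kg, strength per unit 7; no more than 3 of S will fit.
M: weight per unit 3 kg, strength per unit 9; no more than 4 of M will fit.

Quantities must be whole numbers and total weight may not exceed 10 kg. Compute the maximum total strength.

32

This is a bounded integer knapsack.
2×S and 2×M: weight 10 ≤ 10, strength 2·7 + 2·9 = 32.
3×S and 1×M: weight 9 ≤ 10, strength 3·7 + 1·9 = 30.
Best is 32.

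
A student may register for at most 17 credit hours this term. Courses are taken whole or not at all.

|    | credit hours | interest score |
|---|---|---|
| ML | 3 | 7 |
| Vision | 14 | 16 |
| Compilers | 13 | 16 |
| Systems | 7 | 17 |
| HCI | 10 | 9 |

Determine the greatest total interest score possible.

Allowing fractional choices, the relaxed optimum would be about 32.6, but courses are indivisible.
Systems + HCI: credit hours 7 + 10 = 17 ≤ 17, interest score 17 + 9 = 26.
ML + Systems: credit hours 3 + 7 = 10 ≤ 17, interest score 7 + 17 = 24.
ML + Compilers: credit hours 3 + 13 = 16 ≤ 17, interest score 7 + 16 = 23.
Best is Systems and HCI with total interest score 26.

26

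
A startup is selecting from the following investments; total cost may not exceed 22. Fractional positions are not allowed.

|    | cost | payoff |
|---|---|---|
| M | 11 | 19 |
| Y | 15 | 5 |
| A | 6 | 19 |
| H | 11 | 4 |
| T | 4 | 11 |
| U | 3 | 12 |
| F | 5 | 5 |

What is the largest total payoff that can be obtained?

50

Allowing fractional choices, the relaxed optimum would be about 57.5, but investments are indivisible.
A + T + U + F: cost 6 + 4 + 3 + 5 = 18 ≤ 22, payoff 19 + 11 + 12 + 5 = 47.
M + A + T: cost 11 + 6 + 4 = 21 ≤ 22, payoff 19 + 19 + 11 = 49.
M + A + U: cost 11 + 6 + 3 = 20 ≤ 22, payoff 19 + 19 + 12 = 50.
Best is M, A, and U with total payoff 50.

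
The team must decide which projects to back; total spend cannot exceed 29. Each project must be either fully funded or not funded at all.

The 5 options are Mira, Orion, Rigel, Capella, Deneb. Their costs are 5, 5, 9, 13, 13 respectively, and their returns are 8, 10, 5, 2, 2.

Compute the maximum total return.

23

Allowing fractional choices, the relaxed optimum would be about 24.5, but projects are indivisible.
Mira + Orion + Deneb: cost 5 + 5 + 13 = 23 ≤ 29, return 8 + 10 + 2 = 20.
Mira + Orion + Capella: cost 5 + 5 + 13 = 23 ≤ 29, return 8 + 10 + 2 = 20.
Mira + Orion + Rigel: cost 5 + 5 + 9 = 19 ≤ 29, return 8 + 10 + 5 = 23.
Best is Mira, Orion, and Rigel with total return 23.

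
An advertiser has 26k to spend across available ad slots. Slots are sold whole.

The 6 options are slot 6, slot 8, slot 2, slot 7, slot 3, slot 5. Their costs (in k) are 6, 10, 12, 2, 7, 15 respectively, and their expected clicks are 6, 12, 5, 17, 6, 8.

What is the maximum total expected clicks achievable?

Allowing fractional choices, the relaxed optimum would be about 41.5, but ad slots are indivisible.
slot 8 + slot 7 + slot 3: cost 10 + 2 + 7 = 19 ≤ 26, expected clicks 12 + 17 + 6 = 35.
slot 6 + slot 8 + slot 7 + slot 3: cost 6 + 10 + 2 + 7 = 25 ≤ 26, expected clicks 6 + 12 + 17 + 6 = 41.
slot 6 + slot 8 + slot 7: cost 6 + 10 + 2 = 18 ≤ 26, expected clicks 6 + 12 + 17 = 35.
Best is slot 6, slot 8, slot 7, and slot 3 with total expected clicks 41.

41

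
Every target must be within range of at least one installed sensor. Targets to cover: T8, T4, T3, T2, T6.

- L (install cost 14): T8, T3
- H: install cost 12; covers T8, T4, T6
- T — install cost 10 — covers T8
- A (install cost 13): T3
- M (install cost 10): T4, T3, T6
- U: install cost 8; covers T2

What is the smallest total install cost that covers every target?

Choose T, M, and U: together they cover T8, T4, T3, T2, T6 — every target.
Total install cost: 10 + 10 + 8 = 28.

28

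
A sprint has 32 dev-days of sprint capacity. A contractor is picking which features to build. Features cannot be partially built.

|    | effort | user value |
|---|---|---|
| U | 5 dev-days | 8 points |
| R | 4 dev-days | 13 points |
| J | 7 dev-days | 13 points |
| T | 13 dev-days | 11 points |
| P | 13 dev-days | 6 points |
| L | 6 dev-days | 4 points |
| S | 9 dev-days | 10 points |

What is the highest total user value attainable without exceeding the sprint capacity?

Take U, R, J, L, and S: effort 5 + 4 + 7 + 6 + 9 = 31 ≤ 32, user value 8 + 13 + 13 + 4 + 10 = 48.
No other feasible combination does better.

48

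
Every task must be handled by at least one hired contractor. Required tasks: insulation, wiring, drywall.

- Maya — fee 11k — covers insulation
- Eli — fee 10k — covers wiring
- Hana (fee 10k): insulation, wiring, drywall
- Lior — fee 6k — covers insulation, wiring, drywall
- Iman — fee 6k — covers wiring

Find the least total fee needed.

6

This is an integer covering problem.
Lior alone covers insulation, wiring, drywall — every task.
Total fee: 6.
No cover costs less than 6.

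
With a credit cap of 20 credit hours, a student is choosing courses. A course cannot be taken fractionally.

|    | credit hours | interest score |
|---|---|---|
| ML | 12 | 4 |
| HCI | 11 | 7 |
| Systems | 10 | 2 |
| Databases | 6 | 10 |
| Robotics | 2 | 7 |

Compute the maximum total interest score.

24

Allowing fractional choices, the relaxed optimum would be about 24.3, but courses are indivisible.
ML + Databases + Robotics: credit hours 12 + 6 + 2 = 20 ≤ 20, interest score 4 + 10 + 7 = 21.
HCI + Databases + Robotics: credit hours 11 + 6 + 2 = 19 ≤ 20, interest score 7 + 10 + 7 = 24.
Best is HCI, Databases, and Robotics with total interest score 24.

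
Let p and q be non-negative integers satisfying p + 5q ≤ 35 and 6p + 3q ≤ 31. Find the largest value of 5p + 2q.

25

The continuous relaxation peaks at (5.17, 0) with value 25.83; rounding to a feasible lattice point costs some objective.
(p,q)=(5,0): 1·5+5·0=5≤35, 6·5+3·0=30≤31, objective 25.
(p,q)=(4,1): 1·4+5·1=9≤35, 6·4+3·1=27≤31, objective 22.
Maximum is 25 at (p,q)=(5,0).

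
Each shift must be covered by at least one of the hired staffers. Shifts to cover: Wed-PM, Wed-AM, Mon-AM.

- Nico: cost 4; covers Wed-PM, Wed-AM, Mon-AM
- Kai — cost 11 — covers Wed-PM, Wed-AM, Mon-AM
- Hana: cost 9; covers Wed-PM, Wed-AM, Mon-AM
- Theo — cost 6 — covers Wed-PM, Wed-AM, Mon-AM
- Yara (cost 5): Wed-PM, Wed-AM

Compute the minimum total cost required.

4

This is a weighted set-cover instance.
Nico alone covers Wed-PM, Wed-AM, Mon-AM — every shift.
Total cost: 4.
No cover costs less than 4.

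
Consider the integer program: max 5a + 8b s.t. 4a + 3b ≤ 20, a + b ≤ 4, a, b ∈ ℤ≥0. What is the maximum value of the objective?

(a,b)=(0,4) is feasible, giving 32.
(a,b)=(1,3) is feasible, giving 29.
(a,b)=(0,3) is feasible, giving 24.
Maximum is 32 at (a,b)=(0,4).

32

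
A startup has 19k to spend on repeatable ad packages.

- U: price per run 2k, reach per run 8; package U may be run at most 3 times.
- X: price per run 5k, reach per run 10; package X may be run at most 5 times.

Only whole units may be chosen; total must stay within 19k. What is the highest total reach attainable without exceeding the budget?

2×U and 3×X: price 19 ≤ 19, reach 2·8 + 3·10 = 46.
3×U and 2×X: price 16 ≤ 19, reach 3·8 + 2·10 = 44.
Best is 46.

46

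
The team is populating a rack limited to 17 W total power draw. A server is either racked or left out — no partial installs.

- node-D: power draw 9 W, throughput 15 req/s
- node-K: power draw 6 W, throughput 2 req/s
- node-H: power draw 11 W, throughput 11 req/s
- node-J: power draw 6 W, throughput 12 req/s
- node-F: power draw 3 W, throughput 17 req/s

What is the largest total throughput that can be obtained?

32

Take node-D and node-F: power draw 9 + 3 = 12 ≤ 17, throughput 15 + 17 = 32.
No other feasible combination does better.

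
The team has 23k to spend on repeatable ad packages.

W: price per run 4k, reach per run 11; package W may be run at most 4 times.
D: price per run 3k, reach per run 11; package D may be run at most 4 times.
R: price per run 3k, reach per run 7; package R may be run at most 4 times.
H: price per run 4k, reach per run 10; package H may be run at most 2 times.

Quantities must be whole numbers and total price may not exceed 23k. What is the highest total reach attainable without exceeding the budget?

1×W, 4×D, 1×R, and 1×H: price 23 ≤ 23, reach 1·11 + 4·11 + 1·7 + 1·10 = 72.
2×W, 4×D, and 1×R: price 23 ≤ 23, reach 2·11 + 4·11 + 1·7 = 73.
Best is 73.

73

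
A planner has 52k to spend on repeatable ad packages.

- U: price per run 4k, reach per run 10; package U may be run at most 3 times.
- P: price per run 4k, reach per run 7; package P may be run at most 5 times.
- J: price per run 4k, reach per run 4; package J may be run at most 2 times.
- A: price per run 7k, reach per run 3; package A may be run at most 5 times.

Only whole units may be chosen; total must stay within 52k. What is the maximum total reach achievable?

76

U has the best ratio (10/4); taking only U gives at most 3×10 = 30 (stopped by the supply cap of 3).
Mixing does better — 3×U, 5×P, 2×J, and 1×A: price 47 ≤ 52, reach 3·10 + 5·7 + 2·4 + 1·3 = 76.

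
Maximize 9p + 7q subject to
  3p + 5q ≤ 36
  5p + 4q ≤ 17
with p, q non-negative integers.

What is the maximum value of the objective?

30

The continuous relaxation peaks at (3.4, 0) with value 30.60; rounding to a feasible lattice point costs some objective.
(p,q)=(1,3): 3·1+5·3=18≤36, 5·1+4·3=17≤17, objective 30.
(p,q)=(0,4): 3·0+5·4=20≤36, 5·0+4·4=16≤17, objective 28.
(p,q)=(3,0): 3·3+5·0=9≤36, 5·3+4·0=15≤17, objective 27.
(p,q)=(2,1): 3·2+5·1=11≤36, 5·2+4·1=14≤17, objective 25.
The best lattice point is (1,3), giving 30.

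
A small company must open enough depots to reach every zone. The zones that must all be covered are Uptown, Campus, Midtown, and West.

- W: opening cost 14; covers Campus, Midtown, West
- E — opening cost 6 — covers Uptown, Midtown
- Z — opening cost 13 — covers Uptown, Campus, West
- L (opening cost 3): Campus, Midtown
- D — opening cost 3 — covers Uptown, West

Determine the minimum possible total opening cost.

6

This is a weighted set-cover instance.
Choose L and D: together they cover Uptown, Campus, Midtown, West — every zone.
Total opening cost: 3 + 3 = 6.
No cover costs less than 6.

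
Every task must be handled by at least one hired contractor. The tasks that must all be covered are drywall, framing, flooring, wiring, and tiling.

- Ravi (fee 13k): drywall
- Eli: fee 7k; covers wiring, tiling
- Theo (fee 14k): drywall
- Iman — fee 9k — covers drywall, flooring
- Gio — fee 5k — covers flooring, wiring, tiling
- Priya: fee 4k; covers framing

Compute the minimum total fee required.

18

Choose Iman, Gio, and Priya: together they cover drywall, framing, flooring, wiring, tiling — every task.
Total fee: 9 + 5 + 4 = 18.
No cover costs less than 18.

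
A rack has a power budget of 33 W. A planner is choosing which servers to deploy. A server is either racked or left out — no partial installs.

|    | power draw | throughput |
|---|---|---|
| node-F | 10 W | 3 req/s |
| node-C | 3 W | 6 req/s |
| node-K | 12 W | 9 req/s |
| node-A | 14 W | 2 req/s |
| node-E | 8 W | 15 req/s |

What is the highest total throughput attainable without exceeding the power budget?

33

This is a 0-1 knapsack instance.
node-C + node-K + node-E: power draw 3 + 12 + 8 = 23 ≤ 33, throughput 6 + 9 + 15 = 30.
node-F + node-C + node-K + node-E: power draw 10 + 3 + 12 + 8 = 33 ≤ 33, throughput 3 + 6 + 9 + 15 = 33.
node-F + node-K + node-E: power draw 10 + 12 + 8 = 30 ≤ 33, throughput 3 + 9 + 15 = 27.
Best is node-F, node-C, node-K, and node-E with total throughput 33.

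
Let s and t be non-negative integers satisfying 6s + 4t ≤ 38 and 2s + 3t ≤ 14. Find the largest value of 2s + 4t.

(s,t)=(1,4) is feasible, giving 18.
(s,t)=(0,4) is feasible, giving 16.
(s,t)=(2,3) is feasible, giving 16.
No feasible integer point exceeds 18.

18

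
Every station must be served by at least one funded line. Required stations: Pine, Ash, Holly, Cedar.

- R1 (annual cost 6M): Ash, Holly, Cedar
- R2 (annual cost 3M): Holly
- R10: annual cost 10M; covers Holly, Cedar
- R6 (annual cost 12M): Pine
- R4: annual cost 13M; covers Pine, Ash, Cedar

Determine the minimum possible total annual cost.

16

The greedy cost-per-new-station heuristic would pick R1 and R6 for 18, but a cheaper cover exists.
Choose R2 and R4: together they cover Pine, Ash, Holly, Cedar — every station.
Total annual cost: 3 + 13 = 16.
No cover costs less than 16.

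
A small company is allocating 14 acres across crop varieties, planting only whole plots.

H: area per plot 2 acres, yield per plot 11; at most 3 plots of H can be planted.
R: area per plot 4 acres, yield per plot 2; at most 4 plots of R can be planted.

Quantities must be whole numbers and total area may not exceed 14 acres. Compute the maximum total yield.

37

This is a bounded integer knapsack.
Take 3×H and 2×R: area 14 ≤ 14, yield 3·11 + 2·2 = 37.
H has the best ratio (11/2) and is taken to its limit of 3; remaining capacity is filled optimally with the others.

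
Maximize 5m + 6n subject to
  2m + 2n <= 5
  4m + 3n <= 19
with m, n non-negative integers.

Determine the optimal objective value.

(m,n)=(0,2): 2·0+2·2=4≤5, 4·0+3·2=6≤19, objective 12.
(m,n)=(1,1): 2·1+2·1=4≤5, 4·1+3·1=7≤19, objective 11.
(m,n)=(0,1): 2·0+2·1=2≤5, 4·0+3·1=3≤19, objective 6.
No feasible integer point exceeds 12.

12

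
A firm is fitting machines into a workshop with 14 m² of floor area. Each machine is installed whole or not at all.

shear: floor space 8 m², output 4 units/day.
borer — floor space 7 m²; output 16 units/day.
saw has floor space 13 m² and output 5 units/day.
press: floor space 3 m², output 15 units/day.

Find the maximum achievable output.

31

Allowing fractional choices, the relaxed optimum would be about 33.0, but machines are indivisible.
shear + press: floor space 8 + 3 = 11 ≤ 14, output 4 + 15 = 19.
borer: floor space 7 ≤ 14, output 16.
borer + press: floor space 7 + 3 = 10 ≤ 14, output 16 + 15 = 31.
Best is borer and press with total output 31.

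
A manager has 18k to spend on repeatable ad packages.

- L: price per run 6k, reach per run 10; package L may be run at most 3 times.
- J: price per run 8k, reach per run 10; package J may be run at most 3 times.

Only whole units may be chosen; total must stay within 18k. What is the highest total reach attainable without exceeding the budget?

30

This is a bounded integer knapsack.
3×L: price 18 ≤ 18, reach 3·10 = 30.
2×J: price 16 ≤ 18, reach 2·10 = 20.
Best is 30.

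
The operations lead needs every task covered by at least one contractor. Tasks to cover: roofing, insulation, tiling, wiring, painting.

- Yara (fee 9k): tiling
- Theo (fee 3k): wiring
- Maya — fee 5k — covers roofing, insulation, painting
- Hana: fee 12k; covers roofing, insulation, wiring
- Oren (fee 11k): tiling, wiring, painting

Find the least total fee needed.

The greedy cost-per-new-task heuristic would pick Maya, Theo, and Yara for 17, but a cheaper cover exists.
Choose Maya and Oren: together they cover roofing, insulation, tiling, wiring, painting — every task.
Total fee: 5 + 11 = 16.
No cover costs less than 16.

16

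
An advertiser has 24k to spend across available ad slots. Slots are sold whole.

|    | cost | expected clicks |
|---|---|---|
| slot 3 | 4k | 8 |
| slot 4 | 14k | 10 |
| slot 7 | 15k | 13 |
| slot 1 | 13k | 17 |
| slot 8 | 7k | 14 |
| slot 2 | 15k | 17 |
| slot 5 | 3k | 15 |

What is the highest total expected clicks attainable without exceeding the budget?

Allowing fractional choices, the relaxed optimum would be about 50.1, but ad slots are indivisible.
slot 3 + slot 1 + slot 5: cost 4 + 13 + 3 = 20 ≤ 24, expected clicks 8 + 17 + 15 = 40.
slot 3 + slot 2 + slot 5: cost 4 + 15 + 3 = 22 ≤ 24, expected clicks 8 + 17 + 15 = 40.
slot 1 + slot 8 + slot 5: cost 13 + 7 + 3 = 23 ≤ 24, expected clicks 17 + 14 + 15 = 46.
Best is slot 1, slot 8, and slot 5 with total expected clicks 46.

46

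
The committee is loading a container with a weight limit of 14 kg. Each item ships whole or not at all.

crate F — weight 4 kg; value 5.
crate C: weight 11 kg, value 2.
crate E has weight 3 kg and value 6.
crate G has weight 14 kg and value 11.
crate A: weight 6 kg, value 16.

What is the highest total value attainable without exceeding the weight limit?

27

Allowing fractional choices, the relaxed optimum would be about 27.8, but items are indivisible.
crate F + crate A: weight 4 + 6 = 10 ≤ 14, value 5 + 16 = 21.
crate E + crate A: weight 3 + 6 = 9 ≤ 14, value 6 + 16 = 22.
crate F + crate E + crate A: weight 4 + 3 + 6 = 13 ≤ 14, value 5 + 6 + 16 = 27.
Best is crate F, crate E, and crate A with total value 27.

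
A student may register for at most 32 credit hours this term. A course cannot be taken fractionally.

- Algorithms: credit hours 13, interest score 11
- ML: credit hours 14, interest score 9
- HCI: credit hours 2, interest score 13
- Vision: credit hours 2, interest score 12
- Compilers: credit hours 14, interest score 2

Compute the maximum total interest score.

45

This is a 0-1 knapsack instance.
Allowing fractional choices, the relaxed optimum would be about 45.1, but courses are indivisible.
Algorithms + HCI + Vision + Compilers: credit hours 13 + 2 + 2 + 14 = 31 ≤ 32, interest score 11 + 13 + 12 + 2 = 38.
Algorithms + ML + HCI + Vision: credit hours 13 + 14 + 2 + 2 = 31 ≤ 32, interest score 11 + 9 + 13 + 12 = 45.
Algorithms + HCI + Vision: credit hours 13 + 2 + 2 = 17 ≤ 32, interest score 11 + 13 + 12 = 36.
Best is Algorithms, ML, HCI, and Vision with total interest score 45.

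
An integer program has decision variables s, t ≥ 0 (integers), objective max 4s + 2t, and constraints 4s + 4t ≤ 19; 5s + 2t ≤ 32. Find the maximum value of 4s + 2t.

(s,t)=(4,0) is feasible, giving 16.
(s,t)=(3,1) is feasible, giving 14.
(s,t)=(3,0) is feasible, giving 12.
No feasible integer point exceeds 16.

16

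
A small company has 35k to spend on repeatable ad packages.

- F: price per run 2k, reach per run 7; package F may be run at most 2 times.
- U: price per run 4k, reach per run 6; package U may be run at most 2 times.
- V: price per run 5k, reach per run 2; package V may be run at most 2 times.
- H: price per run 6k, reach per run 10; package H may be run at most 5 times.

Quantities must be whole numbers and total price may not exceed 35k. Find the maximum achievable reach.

Take 2×F and 5×H: price 34 ≤ 35, reach 2·7 + 5·10 = 64.
F has the best ratio (7/2) and is taken to its limit of 2; remaining capacity is filled optimally with the others.

64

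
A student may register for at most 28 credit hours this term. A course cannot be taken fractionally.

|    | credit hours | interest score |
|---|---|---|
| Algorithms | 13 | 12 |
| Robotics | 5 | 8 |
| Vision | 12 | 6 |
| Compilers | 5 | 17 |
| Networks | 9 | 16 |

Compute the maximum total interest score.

Vision + Compilers + Networks: credit hours 12 + 5 + 9 = 26 ≤ 28, interest score 6 + 17 + 16 = 39.
Algorithms + Compilers + Networks: credit hours 13 + 5 + 9 = 27 ≤ 28, interest score 12 + 17 + 16 = 45.
Robotics + Compilers + Networks: credit hours 5 + 5 + 9 = 19 ≤ 28, interest score 8 + 17 + 16 = 41.
Best is Algorithms, Compilers, and Networks with total interest score 45.

45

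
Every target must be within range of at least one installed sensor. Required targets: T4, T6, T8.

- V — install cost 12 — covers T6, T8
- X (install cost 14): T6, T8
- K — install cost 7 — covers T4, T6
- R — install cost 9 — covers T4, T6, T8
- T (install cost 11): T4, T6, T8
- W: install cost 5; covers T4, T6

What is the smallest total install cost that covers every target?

9

The greedy cost-per-new-target heuristic would pick W and R for 14, but a cheaper cover exists.
R alone covers T4, T6, T8 — every target.
Total install cost: 9.
No cover costs less than 9.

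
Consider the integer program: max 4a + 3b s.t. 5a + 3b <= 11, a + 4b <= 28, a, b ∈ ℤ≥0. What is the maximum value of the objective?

10

Relaxing integrality, the LP optimum is 11.00 at (a,b) = (0, 3.67), which is not an integer point.
(a,b)=(1,2): 5·1+3·2=11≤11, 1·1+4·2=9≤28, objective 10.
(a,b)=(0,3): 5·0+3·3=9≤11, 1·0+4·3=12≤28, objective 9.
(a,b)=(1,1): 5·1+3·1=8≤11, 1·1+4·1=5≤28, objective 7.
The best lattice point is (1,2), giving 10.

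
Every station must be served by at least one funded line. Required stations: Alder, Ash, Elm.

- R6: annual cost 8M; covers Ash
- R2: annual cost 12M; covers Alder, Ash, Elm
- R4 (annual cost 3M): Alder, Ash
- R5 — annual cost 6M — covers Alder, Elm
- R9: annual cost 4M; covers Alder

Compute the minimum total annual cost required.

This is a weighted set-cover instance.
Choose R4 and R5: together they cover Alder, Ash, Elm — every station.
Total annual cost: 3 + 6 = 9.

9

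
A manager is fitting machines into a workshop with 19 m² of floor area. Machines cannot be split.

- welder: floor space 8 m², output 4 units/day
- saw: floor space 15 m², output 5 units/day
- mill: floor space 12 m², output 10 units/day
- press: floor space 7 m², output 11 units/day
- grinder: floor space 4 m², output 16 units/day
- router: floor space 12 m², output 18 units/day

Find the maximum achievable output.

34

welder + press + grinder: floor space 8 + 7 + 4 = 19 ≤ 19, output 4 + 11 + 16 = 31.
press + router: floor space 7 + 12 = 19 ≤ 19, output 11 + 18 = 29.
grinder + router: floor space 4 + 12 = 16 ≤ 19, output 16 + 18 = 34.
Best is grinder and router with total output 34.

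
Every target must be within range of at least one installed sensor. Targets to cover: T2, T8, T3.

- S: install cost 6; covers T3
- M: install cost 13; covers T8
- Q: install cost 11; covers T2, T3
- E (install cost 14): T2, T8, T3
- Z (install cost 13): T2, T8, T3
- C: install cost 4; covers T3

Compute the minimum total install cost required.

The greedy cost-per-new-target heuristic would pick C and Z for 17, but a cheaper cover exists.
Z alone covers T2, T8, T3 — every target.
Total install cost: 13.
No cover costs less than 13.

13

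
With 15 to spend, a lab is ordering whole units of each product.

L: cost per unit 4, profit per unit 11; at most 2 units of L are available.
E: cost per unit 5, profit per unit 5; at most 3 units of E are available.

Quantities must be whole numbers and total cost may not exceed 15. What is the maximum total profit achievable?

2×L: cost 8 ≤ 15, profit 2·11 = 22.
2×L and 1×E: cost 13 ≤ 15, profit 2·11 + 1·5 = 27.
Best is 27.

27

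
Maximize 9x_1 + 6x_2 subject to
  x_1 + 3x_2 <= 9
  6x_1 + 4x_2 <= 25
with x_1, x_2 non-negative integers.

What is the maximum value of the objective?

36

(x_1,x_2)=(4,0): 1·4+3·0=4≤9, 6·4+4·0=24≤25, objective 36.
(x_1,x_2)=(3,1): 1·3+3·1=6≤9, 6·3+4·1=22≤25, objective 33.
(x_1,x_2)=(3,0): 1·3+3·0=3≤9, 6·3+4·0=18≤25, objective 27.
The best lattice point is (4,0), giving 36.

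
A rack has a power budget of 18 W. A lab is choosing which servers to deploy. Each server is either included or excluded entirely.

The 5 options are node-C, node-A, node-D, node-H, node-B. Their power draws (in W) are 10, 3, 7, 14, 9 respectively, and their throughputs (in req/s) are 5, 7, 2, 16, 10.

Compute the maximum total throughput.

23

Take node-A and node-H: power draw 3 + 14 = 17 ≤ 18, throughput 7 + 16 = 23.
No other feasible combination does better.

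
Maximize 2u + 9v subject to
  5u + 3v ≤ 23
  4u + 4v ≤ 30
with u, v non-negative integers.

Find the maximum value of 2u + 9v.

The continuous relaxation peaks at (0, 7.5) with value 67.50; rounding to a feasible lattice point costs some objective.
(u,v)=(0,7): 5·0+3·7=21≤23, 4·0+4·7=28≤30, objective 63.
(u,v)=(1,6): 5·1+3·6=23≤23, 4·1+4·6=28≤30, objective 56.
(u,v)=(0,6): 5·0+3·6=18≤23, 4·0+4·6=24≤30, objective 54.
The best lattice point is (0,7), giving 63.

63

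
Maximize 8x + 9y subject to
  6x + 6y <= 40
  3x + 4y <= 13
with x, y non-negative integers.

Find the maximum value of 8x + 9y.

33

(x,y)=(3,1): 6·3+6·1=24≤40, 3·3+4·1=13≤13, objective 33.
(x,y)=(4,0): 6·4+6·0=24≤40, 3·4+4·0=12≤13, objective 32.
(x,y)=(2,1): 6·2+6·1=18≤40, 3·2+4·1=10≤13, objective 25.
(x,y)=(3,0): 6·3+6·0=18≤40, 3·3+4·0=9≤13, objective 24.
The best lattice point is (3,1), giving 33.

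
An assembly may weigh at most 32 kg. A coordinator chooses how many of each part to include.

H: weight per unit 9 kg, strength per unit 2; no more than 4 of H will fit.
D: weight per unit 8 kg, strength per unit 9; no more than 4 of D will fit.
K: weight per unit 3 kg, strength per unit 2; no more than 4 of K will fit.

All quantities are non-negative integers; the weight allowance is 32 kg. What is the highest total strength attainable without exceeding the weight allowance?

36

This is a bounded integer knapsack.
3×D and 2×K: weight 30 ≤ 32, strength 3·9 + 2·2 = 31.
4×D: weight 32 ≤ 32, strength 4·9 = 36.
Best is 36.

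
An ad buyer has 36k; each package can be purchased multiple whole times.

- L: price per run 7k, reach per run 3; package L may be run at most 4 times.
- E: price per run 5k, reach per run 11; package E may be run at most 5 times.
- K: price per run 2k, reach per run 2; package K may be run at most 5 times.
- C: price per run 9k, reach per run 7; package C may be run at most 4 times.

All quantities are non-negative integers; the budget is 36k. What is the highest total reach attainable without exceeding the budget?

This is a bounded integer knapsack.
Take 5×E and 5×K: price 35 ≤ 36, reach 5·11 + 5·2 = 65.
E has the best ratio (11/5) and is taken to its limit of 5; remaining capacity is filled optimally with the others.

65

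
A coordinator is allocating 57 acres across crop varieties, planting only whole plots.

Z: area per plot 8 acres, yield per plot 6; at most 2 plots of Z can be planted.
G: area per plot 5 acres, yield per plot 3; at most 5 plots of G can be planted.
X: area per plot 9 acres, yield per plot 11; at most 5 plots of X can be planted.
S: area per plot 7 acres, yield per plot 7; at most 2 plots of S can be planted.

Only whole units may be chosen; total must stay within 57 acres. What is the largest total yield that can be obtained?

65

X has the best ratio (11/9); taking only X gives at most 5×11 = 55 (stopped by the supply cap of 5).
Mixing does better — 1×G, 5×X, and 1×S: area 57 ≤ 57, yield 1·3 + 5·11 + 1·7 = 65.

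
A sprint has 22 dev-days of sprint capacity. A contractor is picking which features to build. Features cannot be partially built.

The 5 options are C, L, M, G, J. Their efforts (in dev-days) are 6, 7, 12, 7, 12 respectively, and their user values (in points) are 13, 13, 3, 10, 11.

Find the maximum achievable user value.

36

This is an integer program with binary decision variables.
C + L + G: effort 6 + 7 + 7 = 20 ≤ 22, user value 13 + 13 + 10 = 36.
C + L: effort 6 + 7 = 13 ≤ 22, user value 13 + 13 = 26.
Best is C, L, and G with total user value 36.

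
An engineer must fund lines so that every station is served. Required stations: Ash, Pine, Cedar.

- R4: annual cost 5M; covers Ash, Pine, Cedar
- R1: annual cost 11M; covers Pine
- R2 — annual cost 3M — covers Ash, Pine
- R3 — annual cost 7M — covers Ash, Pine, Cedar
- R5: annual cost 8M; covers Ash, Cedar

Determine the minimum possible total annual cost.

This is a weighted set-cover instance.
R4 alone covers Ash, Pine, Cedar — every station.
Total annual cost: 5.

5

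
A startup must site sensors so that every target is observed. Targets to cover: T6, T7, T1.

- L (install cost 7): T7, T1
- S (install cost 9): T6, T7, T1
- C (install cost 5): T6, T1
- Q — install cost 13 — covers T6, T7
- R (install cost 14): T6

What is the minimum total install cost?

9

The greedy cost-per-new-target heuristic would pick C and L for 12, but a cheaper cover exists.
S alone covers T6, T7, T1 — every target.
Total install cost: 9.
No cover costs less than 9.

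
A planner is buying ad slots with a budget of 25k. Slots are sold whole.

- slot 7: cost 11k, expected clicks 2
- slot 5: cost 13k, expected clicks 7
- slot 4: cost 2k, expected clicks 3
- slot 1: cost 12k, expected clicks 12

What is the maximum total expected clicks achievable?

19

Allowing fractional choices, the relaxed optimum would be about 20.9, but ad slots are indivisible.
slot 4 + slot 1: cost 2 + 12 = 14 ≤ 25, expected clicks 3 + 12 = 15.
slot 7 + slot 4 + slot 1: cost 11 + 2 + 12 = 25 ≤ 25, expected clicks 2 + 3 + 12 = 17.
slot 5 + slot 1: cost 13 + 12 = 25 ≤ 25, expected clicks 7 + 12 = 19.
Best is slot 5 and slot 1 with total expected clicks 19.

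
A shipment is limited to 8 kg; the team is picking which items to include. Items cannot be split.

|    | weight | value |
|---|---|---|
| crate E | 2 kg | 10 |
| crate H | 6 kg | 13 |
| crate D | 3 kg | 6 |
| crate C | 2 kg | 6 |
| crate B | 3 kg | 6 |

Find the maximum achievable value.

23

Take crate E and crate H: weight 2 + 6 = 8 ≤ 8, value 10 + 13 = 23.
No other feasible combination does better.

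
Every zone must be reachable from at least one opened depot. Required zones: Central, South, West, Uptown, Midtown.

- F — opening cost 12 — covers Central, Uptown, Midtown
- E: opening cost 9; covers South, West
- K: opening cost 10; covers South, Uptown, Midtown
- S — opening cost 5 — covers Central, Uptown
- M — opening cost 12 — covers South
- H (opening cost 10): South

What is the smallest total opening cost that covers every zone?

This is a weighted set-cover instance.
Choose F and E: together they cover Central, South, West, Uptown, Midtown — every zone.
Total opening cost: 12 + 9 = 21.

21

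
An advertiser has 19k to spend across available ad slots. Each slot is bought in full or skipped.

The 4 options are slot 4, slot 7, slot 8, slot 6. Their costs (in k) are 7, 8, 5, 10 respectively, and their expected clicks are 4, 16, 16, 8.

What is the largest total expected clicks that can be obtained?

This is a 0-1 knapsack instance.
Allowing fractional choices, the relaxed optimum would be about 36.8, but ad slots are indivisible.
slot 7 + slot 8: cost 8 + 5 = 13 ≤ 19, expected clicks 16 + 16 = 32.
slot 8 + slot 6: cost 5 + 10 = 15 ≤ 19, expected clicks 16 + 8 = 24.
Best is slot 7 and slot 8 with total expected clicks 32.

32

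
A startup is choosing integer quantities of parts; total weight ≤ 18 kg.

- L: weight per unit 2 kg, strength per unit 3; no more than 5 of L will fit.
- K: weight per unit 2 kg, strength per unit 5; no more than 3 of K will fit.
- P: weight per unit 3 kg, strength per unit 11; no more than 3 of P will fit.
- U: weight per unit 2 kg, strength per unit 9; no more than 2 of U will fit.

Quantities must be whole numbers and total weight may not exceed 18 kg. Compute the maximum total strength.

61

Take 2×K, 3×P, and 2×U: weight 17 ≤ 18, strength 2·5 + 3·11 + 2·9 = 61.
U has the best ratio (9/2) and is taken to its limit of 2; remaining capacity is filled optimally with the others.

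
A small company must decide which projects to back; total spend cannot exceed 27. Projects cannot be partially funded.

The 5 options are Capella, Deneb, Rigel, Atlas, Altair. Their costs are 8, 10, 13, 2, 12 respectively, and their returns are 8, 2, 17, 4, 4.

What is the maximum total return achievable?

29

Allowing fractional choices, the relaxed optimum would be about 30.3, but projects are indivisible.
Capella + Rigel: cost 8 + 13 = 21 ≤ 27, return 8 + 17 = 25.
Rigel + Atlas + Altair: cost 13 + 2 + 12 = 27 ≤ 27, return 17 + 4 + 4 = 25.
Capella + Rigel + Atlas: cost 8 + 13 + 2 = 23 ≤ 27, return 8 + 17 + 4 = 29.
Best is Capella, Rigel, and Atlas with total return 29.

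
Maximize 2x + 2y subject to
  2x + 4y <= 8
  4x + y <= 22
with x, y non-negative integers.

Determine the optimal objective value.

(x,y)=(4,0): 2·4+4·0=8≤8, 4·4+1·0=16≤22, objective 8.
(x,y)=(3,0): 2·3+4·0=6≤8, 4·3+1·0=12≤22, objective 6.
The best lattice point is (4,0), giving 8.

8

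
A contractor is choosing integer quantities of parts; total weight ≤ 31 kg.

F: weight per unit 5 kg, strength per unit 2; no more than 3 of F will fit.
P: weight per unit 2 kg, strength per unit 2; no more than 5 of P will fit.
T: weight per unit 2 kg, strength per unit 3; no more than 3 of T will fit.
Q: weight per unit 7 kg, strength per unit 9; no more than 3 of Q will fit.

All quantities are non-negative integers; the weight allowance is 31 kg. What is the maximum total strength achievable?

40

T has the best ratio (3/2); taking only T gives at most 3×3 = 9 (stopped by the supply cap of 3).
Mixing does better — 2×P, 3×T, and 3×Q: weight 31 ≤ 31, strength 2·2 + 3·3 + 3·9 = 40.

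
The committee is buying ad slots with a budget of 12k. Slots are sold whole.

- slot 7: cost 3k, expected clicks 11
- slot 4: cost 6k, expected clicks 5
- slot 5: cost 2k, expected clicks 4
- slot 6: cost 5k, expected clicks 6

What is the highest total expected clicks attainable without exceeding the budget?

21

slot 7 + slot 4 + slot 5: cost 3 + 6 + 2 = 11 ≤ 12, expected clicks 11 + 5 + 4 = 20.
slot 7 + slot 6: cost 3 + 5 = 8 ≤ 12, expected clicks 11 + 6 = 17.
slot 7 + slot 5 + slot 6: cost 3 + 2 + 5 = 10 ≤ 12, expected clicks 11 + 4 + 6 = 21.
Best is slot 7, slot 5, and slot 6 with total expected clicks 21.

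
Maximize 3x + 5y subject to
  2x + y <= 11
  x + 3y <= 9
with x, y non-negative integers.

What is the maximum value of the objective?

20

(x,y)=(5,1): 2·5+1·1=11≤11, 1·5+3·1=8≤9, objective 20.
(x,y)=(3,2): 2·3+1·2=8≤11, 1·3+3·2=9≤9, objective 19.
No feasible integer point exceeds 20.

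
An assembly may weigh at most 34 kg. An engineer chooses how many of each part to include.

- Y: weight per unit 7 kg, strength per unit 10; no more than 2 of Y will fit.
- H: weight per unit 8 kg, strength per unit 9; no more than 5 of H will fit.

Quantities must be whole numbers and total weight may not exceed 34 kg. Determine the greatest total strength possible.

38

Y has the best ratio (10/7); taking only Y gives at most 2×10 = 20 (stopped by the supply cap of 2).
Mixing does better — 2×Y and 2×H: weight 30 ≤ 34, strength 2·10 + 2·9 = 38.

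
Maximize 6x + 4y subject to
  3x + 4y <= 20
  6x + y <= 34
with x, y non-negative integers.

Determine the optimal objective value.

(x,y)=(5,1) is feasible, giving 34.
(x,y)=(4,2) is feasible, giving 32.
(x,y)=(5,0) is feasible, giving 30.
(x,y)=(4,1) is feasible, giving 28.
No feasible integer point exceeds 34.

34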